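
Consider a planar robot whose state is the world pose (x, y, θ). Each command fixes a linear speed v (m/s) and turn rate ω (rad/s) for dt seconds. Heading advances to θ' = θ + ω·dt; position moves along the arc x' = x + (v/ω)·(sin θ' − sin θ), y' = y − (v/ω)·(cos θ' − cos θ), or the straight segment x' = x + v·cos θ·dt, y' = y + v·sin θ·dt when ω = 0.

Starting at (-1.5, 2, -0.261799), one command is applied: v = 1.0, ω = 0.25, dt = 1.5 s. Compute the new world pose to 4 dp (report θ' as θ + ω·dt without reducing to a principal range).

θ' = -0.2618 + 0.25·1.5 = 0.1132
R = v/ω = 1.0/0.25 = 4.0000
x' = -1.5 + 4.0000·(sin 0.1132 − sin -0.2618) = -0.0129
y' = 2 − 4.0000·(cos 0.1132 − cos -0.2618) = 1.8893

(-0.0129, 1.8893, 0.1132)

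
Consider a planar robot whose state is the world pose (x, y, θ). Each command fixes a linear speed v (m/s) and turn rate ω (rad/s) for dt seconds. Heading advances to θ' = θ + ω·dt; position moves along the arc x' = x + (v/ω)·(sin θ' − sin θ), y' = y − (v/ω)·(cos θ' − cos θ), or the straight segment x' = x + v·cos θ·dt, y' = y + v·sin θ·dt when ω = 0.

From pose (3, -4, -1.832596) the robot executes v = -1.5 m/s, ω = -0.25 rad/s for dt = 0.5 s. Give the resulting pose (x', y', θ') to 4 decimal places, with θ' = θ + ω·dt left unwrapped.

θ' = -1.8326 + -0.25·0.5 = -1.9576
R = v/ω = -1.5/-0.25 = 6.0000
x' = 3 + 6.0000·(sin -1.9576 − sin -1.8326) = 3.2388
y' = -4 − 6.0000·(cos -1.9576 − cos -1.8326) = -3.2896

(3.2388, -3.2896, -1.9576)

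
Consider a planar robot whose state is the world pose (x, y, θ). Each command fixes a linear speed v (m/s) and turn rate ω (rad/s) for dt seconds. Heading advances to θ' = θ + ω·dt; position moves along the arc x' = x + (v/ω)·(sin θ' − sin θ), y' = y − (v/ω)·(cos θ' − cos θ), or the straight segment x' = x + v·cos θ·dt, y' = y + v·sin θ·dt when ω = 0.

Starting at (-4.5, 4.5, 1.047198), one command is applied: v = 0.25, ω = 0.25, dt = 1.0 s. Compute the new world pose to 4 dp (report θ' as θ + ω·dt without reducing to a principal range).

θ' = 1.0472 + 0.25·1.0 = 1.2972
R = v/ω = 0.25/0.25 = 1.0000
x' = -4.5 + 1.0000·(sin 1.2972 − sin 1.0472) = -4.4032
y' = 4.5 − 1.0000·(cos 1.2972 − cos 1.0472) = 4.7298

(-4.4032, 4.7298, 1.2972)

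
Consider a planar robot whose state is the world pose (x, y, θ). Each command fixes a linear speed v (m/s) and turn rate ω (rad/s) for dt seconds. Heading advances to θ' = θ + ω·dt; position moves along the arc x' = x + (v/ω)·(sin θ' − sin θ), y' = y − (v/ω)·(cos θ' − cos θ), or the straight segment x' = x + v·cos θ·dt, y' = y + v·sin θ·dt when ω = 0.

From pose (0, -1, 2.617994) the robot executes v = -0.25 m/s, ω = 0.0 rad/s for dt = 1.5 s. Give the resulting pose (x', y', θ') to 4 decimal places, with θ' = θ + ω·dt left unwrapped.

(0.3248, -1.1875, 2.6180)

θ' = 2.6180 + 0.0·1.5 = 2.6180
ω = 0 → straight: x' = 0 + -0.25·cos(2.6180)·1.5 = 0.3248
y' = -1 + -0.25·sin(2.6180)·1.5 = -1.1875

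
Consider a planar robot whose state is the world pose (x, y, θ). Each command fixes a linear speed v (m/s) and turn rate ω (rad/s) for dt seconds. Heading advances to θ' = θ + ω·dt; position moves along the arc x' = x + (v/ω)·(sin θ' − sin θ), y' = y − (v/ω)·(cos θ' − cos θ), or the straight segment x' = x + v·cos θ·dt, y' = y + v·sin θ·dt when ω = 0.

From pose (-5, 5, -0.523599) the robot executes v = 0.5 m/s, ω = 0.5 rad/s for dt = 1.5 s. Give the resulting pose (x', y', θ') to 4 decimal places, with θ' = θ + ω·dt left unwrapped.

(-4.2755, 4.8915, 0.2264)

θ' = -0.5236 + 0.5·1.5 = 0.2264
R = v/ω = 0.5/0.5 = 1.0000
x' = -5 + 1.0000·(sin 0.2264 − sin -0.5236) = -4.2755
y' = 5 − 1.0000·(cos 0.2264 − cos -0.5236) = 4.8915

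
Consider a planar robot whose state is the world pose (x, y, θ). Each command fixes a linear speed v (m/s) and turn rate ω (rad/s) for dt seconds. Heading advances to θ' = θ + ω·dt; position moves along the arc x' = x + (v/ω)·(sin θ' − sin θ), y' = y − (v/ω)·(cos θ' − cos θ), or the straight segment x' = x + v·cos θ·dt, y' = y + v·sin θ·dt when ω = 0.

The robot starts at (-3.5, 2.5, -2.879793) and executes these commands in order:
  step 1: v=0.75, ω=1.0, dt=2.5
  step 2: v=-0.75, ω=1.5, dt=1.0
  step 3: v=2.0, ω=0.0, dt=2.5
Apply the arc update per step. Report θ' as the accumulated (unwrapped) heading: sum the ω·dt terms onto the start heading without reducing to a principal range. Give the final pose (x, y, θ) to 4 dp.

step 1: θ'=-0.3798 (R=0.7500) → pose (-3.5839, 1.0790, -0.3798)
step 2: θ'=1.1202 (R=-0.5000) → pose (-4.2194, 0.8324, 1.1202)
step 3: θ'=1.1202 (straight) → pose (-2.0419, 5.3333, 1.1202)

(-2.0419, 5.3333, 1.1202)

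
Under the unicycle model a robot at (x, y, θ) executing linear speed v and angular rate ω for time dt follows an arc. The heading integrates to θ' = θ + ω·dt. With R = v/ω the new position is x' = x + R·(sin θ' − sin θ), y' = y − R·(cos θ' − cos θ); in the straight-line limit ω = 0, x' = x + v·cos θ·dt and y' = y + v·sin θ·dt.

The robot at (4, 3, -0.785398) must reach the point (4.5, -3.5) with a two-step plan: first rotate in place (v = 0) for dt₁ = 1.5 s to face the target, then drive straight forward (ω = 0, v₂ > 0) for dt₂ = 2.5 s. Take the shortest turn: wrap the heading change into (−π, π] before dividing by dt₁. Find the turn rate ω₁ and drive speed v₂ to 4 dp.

ω₁ = -0.4724, v₂ = 2.6077

heading to target = atan2(-3.5−3, 4.5−4) = -1.4940
Δθ = wrap(-1.4940 − -0.7854) = -0.7086; ω₁ = Δθ/dt₁ = -0.4724
distance = √((4.5−4)² + (-3.5−3)²) = 6.5192; v₂ = distance/dt₂ = 2.6077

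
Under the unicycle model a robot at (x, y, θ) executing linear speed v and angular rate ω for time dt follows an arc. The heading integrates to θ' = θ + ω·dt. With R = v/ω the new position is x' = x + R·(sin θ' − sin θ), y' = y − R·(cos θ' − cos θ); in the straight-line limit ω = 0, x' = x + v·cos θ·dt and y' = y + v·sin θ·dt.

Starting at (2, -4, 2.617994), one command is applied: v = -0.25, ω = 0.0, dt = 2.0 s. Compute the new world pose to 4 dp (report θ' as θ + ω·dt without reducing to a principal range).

θ' = 2.6180 + 0.0·2.0 = 2.6180
ω = 0 → straight: x' = 2 + -0.25·cos(2.6180)·2.0 = 2.4330
y' = -4 + -0.25·sin(2.6180)·2.0 = -4.2500

(2.4330, -4.2500, 2.6180)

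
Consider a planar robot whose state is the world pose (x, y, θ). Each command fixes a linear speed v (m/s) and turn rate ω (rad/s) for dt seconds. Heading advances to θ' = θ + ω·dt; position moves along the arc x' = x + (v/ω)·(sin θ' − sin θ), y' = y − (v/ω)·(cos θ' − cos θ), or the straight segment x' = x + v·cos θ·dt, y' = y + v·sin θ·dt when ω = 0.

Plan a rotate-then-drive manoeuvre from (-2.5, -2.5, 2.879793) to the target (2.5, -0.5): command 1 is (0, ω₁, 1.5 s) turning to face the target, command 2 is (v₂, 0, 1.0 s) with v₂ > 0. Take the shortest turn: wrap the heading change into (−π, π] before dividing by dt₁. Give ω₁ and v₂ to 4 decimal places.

heading to target = atan2(-0.5−-2.5, 2.5−-2.5) = 0.3805
Δθ = wrap(0.3805 − 2.8798) = -2.4993; ω₁ = Δθ/dt₁ = -1.6662
distance = √((2.5−-2.5)² + (-0.5−-2.5)²) = 5.3852; v₂ = distance/dt₂ = 5.3852

ω₁ = -1.6662, v₂ = 5.3852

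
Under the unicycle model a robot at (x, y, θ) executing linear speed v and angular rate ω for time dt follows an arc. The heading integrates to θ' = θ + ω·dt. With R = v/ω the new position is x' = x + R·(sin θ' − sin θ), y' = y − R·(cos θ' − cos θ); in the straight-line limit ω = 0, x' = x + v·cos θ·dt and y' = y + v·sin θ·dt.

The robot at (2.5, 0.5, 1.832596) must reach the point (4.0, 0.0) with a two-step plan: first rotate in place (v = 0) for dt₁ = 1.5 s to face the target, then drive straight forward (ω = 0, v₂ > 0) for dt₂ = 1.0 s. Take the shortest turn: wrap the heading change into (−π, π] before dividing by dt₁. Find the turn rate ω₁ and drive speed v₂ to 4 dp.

ω₁ = -1.4362, v₂ = 1.5811

heading to target = atan2(0−0.5, 4−2.5) = -0.3218
Δθ = wrap(-0.3218 − 1.8326) = -2.1543; ω₁ = Δθ/dt₁ = -1.4362
distance = √((4−2.5)² + (0−0.5)²) = 1.5811; v₂ = distance/dt₂ = 1.5811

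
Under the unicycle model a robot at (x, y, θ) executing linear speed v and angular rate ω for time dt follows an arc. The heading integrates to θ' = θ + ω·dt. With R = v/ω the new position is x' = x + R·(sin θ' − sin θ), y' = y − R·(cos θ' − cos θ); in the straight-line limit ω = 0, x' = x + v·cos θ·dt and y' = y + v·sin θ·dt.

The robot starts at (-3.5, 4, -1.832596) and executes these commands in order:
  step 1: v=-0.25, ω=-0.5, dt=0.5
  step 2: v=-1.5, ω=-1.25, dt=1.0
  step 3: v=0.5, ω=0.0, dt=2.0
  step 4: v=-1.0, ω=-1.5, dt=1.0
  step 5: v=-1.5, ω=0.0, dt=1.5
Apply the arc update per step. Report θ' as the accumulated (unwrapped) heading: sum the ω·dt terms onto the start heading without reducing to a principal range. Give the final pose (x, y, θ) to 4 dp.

step 1: θ'=-2.0826 (R=0.5000) → pose (-3.4530, 4.1155, -2.0826)
step 2: θ'=-3.3326 (R=1.2000) → pose (-2.1789, 4.7059, -3.3326)
step 3: θ'=-3.3326 (straight) → pose (-3.1607, 4.8958, -3.3326)
step 4: θ'=-4.8326 (R=0.6667) → pose (-2.6254, 4.1613, -4.8326)
step 5: θ'=-4.8326 (straight) → pose (-2.8953, 1.9275, -4.8326)

(-2.8953, 1.9275, -4.8326)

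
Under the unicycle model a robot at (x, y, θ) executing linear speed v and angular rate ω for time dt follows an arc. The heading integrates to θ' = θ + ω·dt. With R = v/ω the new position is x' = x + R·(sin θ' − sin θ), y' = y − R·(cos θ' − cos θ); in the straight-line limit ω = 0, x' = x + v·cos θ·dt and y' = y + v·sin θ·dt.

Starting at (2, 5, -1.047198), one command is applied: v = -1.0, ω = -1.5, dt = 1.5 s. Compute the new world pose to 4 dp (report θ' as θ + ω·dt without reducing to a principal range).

θ' = -1.0472 + -1.5·1.5 = -3.2972
R = v/ω = -1.0/-1.5 = 0.6667
x' = 2 + 0.6667·(sin -3.2972 − sin -1.0472) = 2.6807
y' = 5 − 0.6667·(cos -3.2972 − cos -1.0472) = 5.9919

(2.6807, 5.9919, -3.2972)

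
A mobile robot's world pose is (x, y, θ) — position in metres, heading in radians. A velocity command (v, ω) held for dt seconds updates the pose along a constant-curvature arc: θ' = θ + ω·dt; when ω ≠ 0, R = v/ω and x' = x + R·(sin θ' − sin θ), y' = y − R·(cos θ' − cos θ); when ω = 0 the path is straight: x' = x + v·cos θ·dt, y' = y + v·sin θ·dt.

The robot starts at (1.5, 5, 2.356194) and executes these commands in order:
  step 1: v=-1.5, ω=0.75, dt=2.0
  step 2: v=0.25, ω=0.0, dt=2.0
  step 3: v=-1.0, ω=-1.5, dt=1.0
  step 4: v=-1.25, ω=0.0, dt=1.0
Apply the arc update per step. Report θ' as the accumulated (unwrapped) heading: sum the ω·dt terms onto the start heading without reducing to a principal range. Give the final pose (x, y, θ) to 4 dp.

(5.6393, 3.6598, 2.3562)

step 1: θ'=3.8562 (R=-2.0000) → pose (4.2248, 4.9035, 3.8562)
step 2: θ'=3.8562 (straight) → pose (3.8472, 4.5758, 3.8562)
step 3: θ'=2.3562 (R=0.6667) → pose (4.7555, 4.5437, 2.3562)
step 4: θ'=2.3562 (straight) → pose (5.6393, 3.6598, 2.3562)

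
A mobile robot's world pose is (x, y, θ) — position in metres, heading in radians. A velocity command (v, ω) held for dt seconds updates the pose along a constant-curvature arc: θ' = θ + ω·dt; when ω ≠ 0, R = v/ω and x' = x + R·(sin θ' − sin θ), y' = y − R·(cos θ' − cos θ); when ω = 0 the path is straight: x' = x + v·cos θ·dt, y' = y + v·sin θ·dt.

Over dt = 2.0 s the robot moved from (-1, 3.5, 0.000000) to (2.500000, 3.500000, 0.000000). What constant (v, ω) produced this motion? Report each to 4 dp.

v = 1.7500, ω = 0.0000

Δθ = 0.000000 − 0.000000 = 0.000000
ω = Δθ/dt = 0.000000/2.0 = 0.0000
ω = 0 → v = (Δx·cos θ + Δy·sin θ)/dt = 1.7500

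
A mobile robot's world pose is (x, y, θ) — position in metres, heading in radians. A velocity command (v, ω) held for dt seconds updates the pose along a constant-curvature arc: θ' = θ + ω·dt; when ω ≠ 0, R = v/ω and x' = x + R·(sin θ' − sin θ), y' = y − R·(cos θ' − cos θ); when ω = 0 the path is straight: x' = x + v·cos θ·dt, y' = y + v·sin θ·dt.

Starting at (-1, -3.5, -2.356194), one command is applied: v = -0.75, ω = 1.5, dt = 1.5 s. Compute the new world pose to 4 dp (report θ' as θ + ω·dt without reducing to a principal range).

θ' = -2.3562 + 1.5·1.5 = -0.1062
R = v/ω = -0.75/1.5 = -0.5000
x' = -1 + -0.5000·(sin -0.1062 − sin -2.3562) = -1.3006
y' = -3.5 − -0.5000·(cos -0.1062 − cos -2.3562) = -2.6493

(-1.3006, -2.6493, -0.1062)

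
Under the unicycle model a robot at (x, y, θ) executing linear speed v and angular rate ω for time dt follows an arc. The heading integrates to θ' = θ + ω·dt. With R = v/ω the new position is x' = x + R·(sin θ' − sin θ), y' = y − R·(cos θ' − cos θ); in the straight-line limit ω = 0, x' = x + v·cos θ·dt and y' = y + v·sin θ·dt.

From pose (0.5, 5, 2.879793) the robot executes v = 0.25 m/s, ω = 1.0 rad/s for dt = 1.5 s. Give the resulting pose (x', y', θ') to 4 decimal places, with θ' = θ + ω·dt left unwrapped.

(0.1990, 4.8401, 4.3798)

θ' = 2.8798 + 1.0·1.5 = 4.3798
R = v/ω = 0.25/1.0 = 0.2500
x' = 0.5 + 0.2500·(sin 4.3798 − sin 2.8798) = 0.1990
y' = 5 − 0.2500·(cos 4.3798 − cos 2.8798) = 4.8401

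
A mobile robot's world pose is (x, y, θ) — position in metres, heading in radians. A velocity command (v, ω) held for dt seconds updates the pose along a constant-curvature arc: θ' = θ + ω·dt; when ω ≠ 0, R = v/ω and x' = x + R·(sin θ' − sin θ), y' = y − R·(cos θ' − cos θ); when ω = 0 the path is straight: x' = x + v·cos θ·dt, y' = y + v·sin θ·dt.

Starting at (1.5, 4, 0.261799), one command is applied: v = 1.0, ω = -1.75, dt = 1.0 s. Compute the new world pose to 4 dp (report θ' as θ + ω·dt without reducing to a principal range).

θ' = 0.2618 + -1.75·1.0 = -1.4882
R = v/ω = 1.0/-1.75 = -0.5714
x' = 1.5 + -0.5714·(sin -1.4882 − sin 0.2618) = 2.2174
y' = 4 − -0.5714·(cos -1.4882 − cos 0.2618) = 3.4952

(2.2174, 3.4952, -1.4882)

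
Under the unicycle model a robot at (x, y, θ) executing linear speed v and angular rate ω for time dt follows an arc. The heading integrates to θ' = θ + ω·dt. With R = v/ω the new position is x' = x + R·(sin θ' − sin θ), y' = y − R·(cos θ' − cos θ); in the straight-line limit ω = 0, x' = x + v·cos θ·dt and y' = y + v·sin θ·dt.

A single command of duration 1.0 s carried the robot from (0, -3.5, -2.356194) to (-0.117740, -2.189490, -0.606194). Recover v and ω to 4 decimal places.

Δθ = -0.606194 − -2.356194 = 1.750000
ω = Δθ/dt = 1.750000/1.0 = 1.7500
R = −Δy/(cos θ' − cos θ) = -0.8571
v = R·ω = -0.8571·1.7500 = -1.5000

v = -1.5000, ω = 1.7500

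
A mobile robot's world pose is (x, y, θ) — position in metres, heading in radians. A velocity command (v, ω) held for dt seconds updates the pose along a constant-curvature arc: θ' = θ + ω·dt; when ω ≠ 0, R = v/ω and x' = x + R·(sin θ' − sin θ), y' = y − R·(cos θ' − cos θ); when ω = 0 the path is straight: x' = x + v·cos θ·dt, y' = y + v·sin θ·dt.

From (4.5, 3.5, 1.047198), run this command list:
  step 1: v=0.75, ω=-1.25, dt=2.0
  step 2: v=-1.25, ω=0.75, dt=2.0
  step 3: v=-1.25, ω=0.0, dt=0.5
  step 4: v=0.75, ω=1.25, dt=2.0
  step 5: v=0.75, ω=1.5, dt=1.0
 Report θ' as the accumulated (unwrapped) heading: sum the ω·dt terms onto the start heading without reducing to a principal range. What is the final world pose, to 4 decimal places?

(2.8917, 5.7005, 4.0472)

step 1: θ'=-1.4528 (R=-0.6000) → pose (5.6154, 3.2706, -1.4528)
step 2: θ'=0.0472 (R=-1.6667) → pose (3.8817, 4.7392, 0.0472)
step 3: θ'=0.0472 (straight) → pose (3.2574, 4.7098, 0.0472)
step 4: θ'=2.5472 (R=0.6000) → pose (3.5651, 5.8062, 2.5472)
step 5: θ'=4.0472 (R=0.5000) → pose (2.8917, 5.7005, 4.0472)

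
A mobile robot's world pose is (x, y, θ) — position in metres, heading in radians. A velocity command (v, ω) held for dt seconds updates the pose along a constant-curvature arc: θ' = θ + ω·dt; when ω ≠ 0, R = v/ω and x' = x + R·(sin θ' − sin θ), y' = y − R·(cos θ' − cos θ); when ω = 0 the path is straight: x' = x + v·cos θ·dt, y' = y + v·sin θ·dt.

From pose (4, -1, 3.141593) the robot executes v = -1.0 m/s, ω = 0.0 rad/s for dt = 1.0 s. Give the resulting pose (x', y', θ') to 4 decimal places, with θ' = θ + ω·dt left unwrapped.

(5.0000, -1.0000, 3.1416)

θ' = 3.1416 + 0.0·1.0 = 3.1416
ω = 0 → straight: x' = 4 + -1.0·cos(3.1416)·1.0 = 5.0000
y' = -1 + -1.0·sin(3.1416)·1.0 = -1.0000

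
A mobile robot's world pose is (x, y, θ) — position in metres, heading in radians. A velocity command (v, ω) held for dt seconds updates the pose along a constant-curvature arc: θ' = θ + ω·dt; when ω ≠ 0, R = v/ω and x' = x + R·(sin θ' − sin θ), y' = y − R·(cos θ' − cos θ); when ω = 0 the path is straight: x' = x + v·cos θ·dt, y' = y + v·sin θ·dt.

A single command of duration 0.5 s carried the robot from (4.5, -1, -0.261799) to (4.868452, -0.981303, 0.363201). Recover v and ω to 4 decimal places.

v = 0.7500, ω = 1.2500

Δθ = 0.363201 − -0.261799 = 0.625000
ω = Δθ/dt = 0.625000/0.5 = 1.2500
R = Δx/(sin θ' − sin θ) = 0.6000
v = R·ω = 0.6000·1.2500 = 0.7500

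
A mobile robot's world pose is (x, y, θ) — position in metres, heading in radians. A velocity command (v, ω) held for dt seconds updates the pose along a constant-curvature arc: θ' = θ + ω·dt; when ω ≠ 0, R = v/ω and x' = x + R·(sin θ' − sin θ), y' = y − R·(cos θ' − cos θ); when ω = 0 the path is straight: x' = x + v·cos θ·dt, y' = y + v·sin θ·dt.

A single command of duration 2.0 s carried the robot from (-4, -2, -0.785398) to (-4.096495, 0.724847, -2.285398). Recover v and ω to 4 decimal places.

v = -1.5000, ω = -0.7500

Δθ = -2.285398 − -0.785398 = -1.500000
ω = Δθ/dt = -1.500000/2.0 = -0.7500
R = −Δy/(cos θ' − cos θ) = 2.0000
v = R·ω = 2.0000·-0.7500 = -1.5000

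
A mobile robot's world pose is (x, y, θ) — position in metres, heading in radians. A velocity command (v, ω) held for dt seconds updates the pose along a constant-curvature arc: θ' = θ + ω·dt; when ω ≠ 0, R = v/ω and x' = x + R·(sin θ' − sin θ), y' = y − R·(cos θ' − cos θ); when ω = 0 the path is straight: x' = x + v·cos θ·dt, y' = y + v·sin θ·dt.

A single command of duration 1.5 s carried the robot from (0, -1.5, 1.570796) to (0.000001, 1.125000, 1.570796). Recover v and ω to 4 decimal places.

v = 1.7500, ω = 0.0000

Δθ = 1.570796 − 1.570796 = 0.000000
ω = Δθ/dt = 0.000000/1.5 = 0.0000
ω = 0 → v = (Δx·cos θ + Δy·sin θ)/dt = 1.7500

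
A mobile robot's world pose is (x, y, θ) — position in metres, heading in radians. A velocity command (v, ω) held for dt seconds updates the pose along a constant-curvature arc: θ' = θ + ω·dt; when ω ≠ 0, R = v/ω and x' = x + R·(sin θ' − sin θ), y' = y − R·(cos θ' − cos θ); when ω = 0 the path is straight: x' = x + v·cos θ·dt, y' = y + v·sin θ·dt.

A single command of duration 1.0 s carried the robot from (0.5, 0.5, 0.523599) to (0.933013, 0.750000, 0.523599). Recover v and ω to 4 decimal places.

v = 0.5000, ω = 0.0000

Δθ = 0.523599 − 0.523599 = 0.000000
ω = Δθ/dt = 0.000000/1.0 = 0.0000
ω = 0 → v = (Δx·cos θ + Δy·sin θ)/dt = 0.5000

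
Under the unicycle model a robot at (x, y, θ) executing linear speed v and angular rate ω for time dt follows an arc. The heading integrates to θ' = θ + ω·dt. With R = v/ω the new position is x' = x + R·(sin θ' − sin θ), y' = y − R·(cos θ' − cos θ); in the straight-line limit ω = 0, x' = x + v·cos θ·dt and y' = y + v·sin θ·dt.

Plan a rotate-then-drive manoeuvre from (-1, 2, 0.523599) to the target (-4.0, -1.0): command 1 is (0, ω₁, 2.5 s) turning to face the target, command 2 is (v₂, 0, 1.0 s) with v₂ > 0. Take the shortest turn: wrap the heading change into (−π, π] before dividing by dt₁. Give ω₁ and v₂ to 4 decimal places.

heading to target = atan2(-1−2, -4−-1) = -2.3562
Δθ = wrap(-2.3562 − 0.5236) = -2.8798; ω₁ = Δθ/dt₁ = -1.1519
distance = √((-4−-1)² + (-1−2)²) = 4.2426; v₂ = distance/dt₂ = 4.2426

ω₁ = -1.1519, v₂ = 4.2426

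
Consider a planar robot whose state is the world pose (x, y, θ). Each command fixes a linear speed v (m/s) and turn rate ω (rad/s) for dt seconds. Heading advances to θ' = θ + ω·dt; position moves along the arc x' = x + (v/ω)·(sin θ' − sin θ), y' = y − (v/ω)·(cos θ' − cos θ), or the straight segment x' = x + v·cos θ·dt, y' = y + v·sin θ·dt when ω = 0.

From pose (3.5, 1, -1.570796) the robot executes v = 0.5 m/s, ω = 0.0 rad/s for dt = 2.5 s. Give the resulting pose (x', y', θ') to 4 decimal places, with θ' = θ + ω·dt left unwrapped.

(3.5000, -0.2500, -1.5708)

θ' = -1.5708 + 0.0·2.5 = -1.5708
ω = 0 → straight: x' = 3.5 + 0.5·cos(-1.5708)·2.5 = 3.5000
y' = 1 + 0.5·sin(-1.5708)·2.5 = -0.2500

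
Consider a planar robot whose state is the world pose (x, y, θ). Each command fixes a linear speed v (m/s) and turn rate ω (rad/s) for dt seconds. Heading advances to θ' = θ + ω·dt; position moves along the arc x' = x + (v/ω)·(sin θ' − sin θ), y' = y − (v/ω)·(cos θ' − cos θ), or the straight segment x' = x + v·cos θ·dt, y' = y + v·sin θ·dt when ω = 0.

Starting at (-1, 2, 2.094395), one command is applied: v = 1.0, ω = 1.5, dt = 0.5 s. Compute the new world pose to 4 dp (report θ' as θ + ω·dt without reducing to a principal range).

θ' = 2.0944 + 1.5·0.5 = 2.8444
R = v/ω = 1.0/1.5 = 0.6667
x' = -1 + 0.6667·(sin 2.8444 − sin 2.0944) = -1.3821
y' = 2 − 0.6667·(cos 2.8444 − cos 2.0944) = 2.3041

(-1.3821, 2.3041, 2.8444)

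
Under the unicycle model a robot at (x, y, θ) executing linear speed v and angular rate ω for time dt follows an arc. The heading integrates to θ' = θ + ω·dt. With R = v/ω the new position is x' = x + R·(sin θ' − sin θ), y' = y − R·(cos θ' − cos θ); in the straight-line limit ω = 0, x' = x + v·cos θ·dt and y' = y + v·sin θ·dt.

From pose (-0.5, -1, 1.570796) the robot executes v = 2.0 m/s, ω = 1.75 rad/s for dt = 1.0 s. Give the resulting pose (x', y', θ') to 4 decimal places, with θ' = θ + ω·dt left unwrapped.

θ' = 1.5708 + 1.75·1.0 = 3.3208
R = v/ω = 2.0/1.75 = 1.1429
x' = -0.5 + 1.1429·(sin 3.3208 − sin 1.5708) = -1.8466
y' = -1 − 1.1429·(cos 3.3208 − cos 1.5708) = 0.1246

(-1.8466, 0.1246, 3.3208)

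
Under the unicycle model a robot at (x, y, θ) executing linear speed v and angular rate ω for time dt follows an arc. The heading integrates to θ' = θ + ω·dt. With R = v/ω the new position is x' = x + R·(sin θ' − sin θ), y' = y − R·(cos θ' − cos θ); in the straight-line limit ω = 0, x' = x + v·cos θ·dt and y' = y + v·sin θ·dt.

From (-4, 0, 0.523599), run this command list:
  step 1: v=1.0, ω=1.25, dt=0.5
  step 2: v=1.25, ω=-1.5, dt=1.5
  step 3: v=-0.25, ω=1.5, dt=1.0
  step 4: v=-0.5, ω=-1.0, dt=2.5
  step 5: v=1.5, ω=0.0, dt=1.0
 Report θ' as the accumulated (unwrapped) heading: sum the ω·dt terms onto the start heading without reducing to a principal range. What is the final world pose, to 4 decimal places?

step 1: θ'=1.1486 (R=0.8000) → pose (-3.6702, 0.3650, 1.1486)
step 2: θ'=-1.1014 (R=-0.8333) → pose (-2.1669, 0.4005, -1.1014)
step 3: θ'=0.3986 (R=-0.1667) → pose (-2.3802, 0.4787, 0.3986)
step 4: θ'=-2.1014 (R=0.5000) → pose (-3.0055, 1.1925, -2.1014)
step 5: θ'=-2.1014 (straight) → pose (-3.7646, -0.1012, -2.1014)

(-3.7646, -0.1012, -2.1014)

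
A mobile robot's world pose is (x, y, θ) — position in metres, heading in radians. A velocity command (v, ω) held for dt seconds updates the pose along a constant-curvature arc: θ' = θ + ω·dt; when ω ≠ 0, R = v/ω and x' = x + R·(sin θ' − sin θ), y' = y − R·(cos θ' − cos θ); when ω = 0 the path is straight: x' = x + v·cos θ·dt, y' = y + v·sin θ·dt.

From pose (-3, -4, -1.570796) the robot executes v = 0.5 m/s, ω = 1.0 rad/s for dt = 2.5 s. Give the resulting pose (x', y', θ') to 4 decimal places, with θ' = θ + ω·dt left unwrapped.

θ' = -1.5708 + 1.0·2.5 = 0.9292
R = v/ω = 0.5/1.0 = 0.5000
x' = -3 + 0.5000·(sin 0.9292 − sin -1.5708) = -2.0994
y' = -4 − 0.5000·(cos 0.9292 − cos -1.5708) = -4.2992

(-2.0994, -4.2992, 0.9292)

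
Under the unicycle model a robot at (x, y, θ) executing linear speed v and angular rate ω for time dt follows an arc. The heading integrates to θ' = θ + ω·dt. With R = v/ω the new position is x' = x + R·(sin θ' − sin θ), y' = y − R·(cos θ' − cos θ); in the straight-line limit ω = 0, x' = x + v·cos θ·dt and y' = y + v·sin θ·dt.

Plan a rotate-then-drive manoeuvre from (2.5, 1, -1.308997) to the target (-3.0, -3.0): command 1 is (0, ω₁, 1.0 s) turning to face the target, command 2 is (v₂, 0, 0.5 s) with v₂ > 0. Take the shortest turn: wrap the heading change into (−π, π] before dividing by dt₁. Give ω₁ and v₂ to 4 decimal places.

heading to target = atan2(-3−1, -3−2.5) = -2.5128
Δθ = wrap(-2.5128 − -1.3090) = -1.2038; ω₁ = Δθ/dt₁ = -1.2038
distance = √((-3−2.5)² + (-3−1)²) = 6.8007; v₂ = distance/dt₂ = 13.6015

ω₁ = -1.2038, v₂ = 13.6015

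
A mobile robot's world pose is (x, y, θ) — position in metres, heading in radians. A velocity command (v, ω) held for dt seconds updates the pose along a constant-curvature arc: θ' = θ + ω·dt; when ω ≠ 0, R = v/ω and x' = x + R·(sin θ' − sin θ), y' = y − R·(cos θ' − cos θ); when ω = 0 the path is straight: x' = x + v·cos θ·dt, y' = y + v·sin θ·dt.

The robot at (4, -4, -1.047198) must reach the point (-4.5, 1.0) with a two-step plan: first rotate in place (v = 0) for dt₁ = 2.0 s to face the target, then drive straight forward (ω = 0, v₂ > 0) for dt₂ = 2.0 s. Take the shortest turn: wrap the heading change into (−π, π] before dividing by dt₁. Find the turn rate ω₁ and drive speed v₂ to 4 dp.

heading to target = atan2(1−-4, -4.5−4) = 2.6099
Δθ = wrap(2.6099 − -1.0472) = -2.6261; ω₁ = Δθ/dt₁ = -1.3131
distance = √((-4.5−4)² + (1−-4)²) = 9.8615; v₂ = distance/dt₂ = 4.9308

ω₁ = -1.3131, v₂ = 4.9308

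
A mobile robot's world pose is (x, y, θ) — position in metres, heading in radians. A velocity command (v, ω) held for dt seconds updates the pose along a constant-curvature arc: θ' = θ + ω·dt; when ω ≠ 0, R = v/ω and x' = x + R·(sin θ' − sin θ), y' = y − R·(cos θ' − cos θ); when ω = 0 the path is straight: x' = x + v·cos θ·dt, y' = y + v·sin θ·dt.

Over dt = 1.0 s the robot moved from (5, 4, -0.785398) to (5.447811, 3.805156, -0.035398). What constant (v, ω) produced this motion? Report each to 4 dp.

Δθ = -0.035398 − -0.785398 = 0.750000
ω = Δθ/dt = 0.750000/1.0 = 0.7500
R = Δx/(sin θ' − sin θ) = 0.6667
v = R·ω = 0.6667·0.7500 = 0.5000

v = 0.5000, ω = 0.7500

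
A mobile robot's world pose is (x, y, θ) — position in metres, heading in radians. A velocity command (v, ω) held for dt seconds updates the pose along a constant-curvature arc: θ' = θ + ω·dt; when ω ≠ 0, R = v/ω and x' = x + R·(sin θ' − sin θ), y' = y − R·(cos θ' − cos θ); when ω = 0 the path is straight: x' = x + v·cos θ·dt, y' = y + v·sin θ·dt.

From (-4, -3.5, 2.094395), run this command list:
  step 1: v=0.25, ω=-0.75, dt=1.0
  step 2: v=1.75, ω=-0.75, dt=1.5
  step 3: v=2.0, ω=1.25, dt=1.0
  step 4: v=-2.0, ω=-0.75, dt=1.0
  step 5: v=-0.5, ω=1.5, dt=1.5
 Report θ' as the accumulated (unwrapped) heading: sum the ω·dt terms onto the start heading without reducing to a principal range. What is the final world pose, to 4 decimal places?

step 1: θ'=1.3444 (R=-0.3333) → pose (-4.0362, -3.2585, 1.3444)
step 2: θ'=0.2194 (R=-2.3333) → pose (-2.2702, -1.5049, 0.2194)
step 3: θ'=1.4694 (R=1.6000) → pose (-1.0266, -0.1052, 1.4694)
step 4: θ'=0.7194 (R=2.6667) → pose (-1.9225, -1.8411, 0.7194)
step 5: θ'=2.9694 (R=-0.3333) → pose (-1.7599, -2.4203, 2.9694)

(-1.7599, -2.4203, 2.9694)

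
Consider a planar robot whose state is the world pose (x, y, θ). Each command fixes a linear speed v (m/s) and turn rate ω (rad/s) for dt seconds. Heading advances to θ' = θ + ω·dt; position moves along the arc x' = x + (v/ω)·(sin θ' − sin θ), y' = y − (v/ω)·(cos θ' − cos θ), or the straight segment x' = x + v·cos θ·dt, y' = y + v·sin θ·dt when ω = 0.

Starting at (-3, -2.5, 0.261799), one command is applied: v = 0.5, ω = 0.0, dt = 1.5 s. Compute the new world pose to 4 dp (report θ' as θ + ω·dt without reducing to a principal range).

(-2.2756, -2.3059, 0.2618)

θ' = 0.2618 + 0.0·1.5 = 0.2618
ω = 0 → straight: x' = -3 + 0.5·cos(0.2618)·1.5 = -2.2756
y' = -2.5 + 0.5·sin(0.2618)·1.5 = -2.3059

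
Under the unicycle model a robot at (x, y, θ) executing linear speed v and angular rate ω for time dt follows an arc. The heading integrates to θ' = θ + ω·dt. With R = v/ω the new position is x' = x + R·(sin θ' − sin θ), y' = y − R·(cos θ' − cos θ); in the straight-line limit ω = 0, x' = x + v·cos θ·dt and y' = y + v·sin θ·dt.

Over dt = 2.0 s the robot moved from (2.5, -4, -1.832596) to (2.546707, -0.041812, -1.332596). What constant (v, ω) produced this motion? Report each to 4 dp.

Δθ = -1.332596 − -1.832596 = 0.500000
ω = Δθ/dt = 0.500000/2.0 = 0.2500
R = −Δy/(cos θ' − cos θ) = -8.0000
v = R·ω = -8.0000·0.2500 = -2.0000

v = -2.0000, ω = 0.2500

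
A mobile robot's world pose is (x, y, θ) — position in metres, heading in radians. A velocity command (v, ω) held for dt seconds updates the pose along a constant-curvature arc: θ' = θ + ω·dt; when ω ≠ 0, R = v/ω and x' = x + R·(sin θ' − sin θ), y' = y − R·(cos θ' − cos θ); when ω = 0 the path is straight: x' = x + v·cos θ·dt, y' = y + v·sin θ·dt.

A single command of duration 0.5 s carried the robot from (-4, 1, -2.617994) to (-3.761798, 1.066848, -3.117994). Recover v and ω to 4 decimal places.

v = -0.5000, ω = -1.0000

Δθ = -3.117994 − -2.617994 = -0.500000
ω = Δθ/dt = -0.500000/0.5 = -1.0000
R = Δx/(sin θ' − sin θ) = 0.5000
v = R·ω = 0.5000·-1.0000 = -0.5000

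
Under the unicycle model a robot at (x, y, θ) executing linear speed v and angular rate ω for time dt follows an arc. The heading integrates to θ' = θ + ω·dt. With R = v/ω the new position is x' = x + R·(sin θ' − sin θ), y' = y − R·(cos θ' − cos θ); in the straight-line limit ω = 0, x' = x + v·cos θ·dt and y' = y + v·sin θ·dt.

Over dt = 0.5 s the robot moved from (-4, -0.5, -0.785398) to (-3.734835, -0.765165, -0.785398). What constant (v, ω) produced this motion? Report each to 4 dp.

Δθ = -0.785398 − -0.785398 = 0.000000
ω = Δθ/dt = 0.000000/0.5 = 0.0000
ω = 0 → v = (Δx·cos θ + Δy·sin θ)/dt = 0.7500

v = 0.7500, ω = 0.0000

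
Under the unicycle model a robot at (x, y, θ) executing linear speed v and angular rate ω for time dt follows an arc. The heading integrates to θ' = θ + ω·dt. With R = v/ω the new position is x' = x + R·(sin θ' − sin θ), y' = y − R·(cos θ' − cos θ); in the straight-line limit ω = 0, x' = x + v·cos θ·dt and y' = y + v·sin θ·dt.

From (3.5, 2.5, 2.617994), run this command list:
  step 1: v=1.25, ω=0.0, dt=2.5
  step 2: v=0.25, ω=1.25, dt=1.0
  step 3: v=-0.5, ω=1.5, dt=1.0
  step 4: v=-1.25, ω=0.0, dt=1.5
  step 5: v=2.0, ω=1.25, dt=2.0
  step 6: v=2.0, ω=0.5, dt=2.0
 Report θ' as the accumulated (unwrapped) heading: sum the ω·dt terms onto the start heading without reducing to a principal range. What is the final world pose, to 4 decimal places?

(0.4429, 10.3151, 8.8680)

step 1: θ'=2.6180 (straight) → pose (0.7937, 4.0625, 2.6180)
step 2: θ'=3.8680 (R=0.2000) → pose (0.5608, 4.0388, 3.8680)
step 3: θ'=5.3680 (R=-0.3333) → pose (0.6037, 4.4912, 5.3680)
step 4: θ'=5.3680 (straight) → pose (-0.5394, 5.9775, 5.3680)
step 5: θ'=7.8680 (R=1.6000) → pose (2.3287, 6.9753, 7.8680)
step 6: θ'=8.8680 (R=4.0000) → pose (0.4429, 10.3151, 8.8680)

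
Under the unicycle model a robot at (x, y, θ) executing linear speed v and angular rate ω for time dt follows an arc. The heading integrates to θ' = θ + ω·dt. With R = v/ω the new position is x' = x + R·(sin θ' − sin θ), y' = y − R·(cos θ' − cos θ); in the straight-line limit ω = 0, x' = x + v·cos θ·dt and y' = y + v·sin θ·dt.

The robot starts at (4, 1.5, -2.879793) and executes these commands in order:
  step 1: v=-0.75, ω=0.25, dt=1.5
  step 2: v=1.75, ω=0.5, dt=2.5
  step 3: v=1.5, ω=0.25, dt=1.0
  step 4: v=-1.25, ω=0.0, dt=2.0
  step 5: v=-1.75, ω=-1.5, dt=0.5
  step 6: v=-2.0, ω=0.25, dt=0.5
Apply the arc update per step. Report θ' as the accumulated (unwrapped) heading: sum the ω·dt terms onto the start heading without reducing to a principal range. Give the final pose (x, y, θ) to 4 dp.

step 1: θ'=-2.5048 (R=-3.0000) → pose (5.0074, 1.9858, -2.5048)
step 2: θ'=-1.2548 (R=3.5000) → pose (3.7619, -1.9159, -1.2548)
step 3: θ'=-1.0048 (R=6.0000) → pose (4.4005, -3.2689, -1.0048)
step 4: θ'=-1.0048 (straight) → pose (3.0599, -1.1588, -1.0048)
step 5: θ'=-1.7548 (R=1.1667) → pose (2.8976, -0.3197, -1.7548)
step 6: θ'=-1.6298 (R=-8.0000) → pose (3.0187, 0.6723, -1.6298)

(3.0187, 0.6723, -1.6298)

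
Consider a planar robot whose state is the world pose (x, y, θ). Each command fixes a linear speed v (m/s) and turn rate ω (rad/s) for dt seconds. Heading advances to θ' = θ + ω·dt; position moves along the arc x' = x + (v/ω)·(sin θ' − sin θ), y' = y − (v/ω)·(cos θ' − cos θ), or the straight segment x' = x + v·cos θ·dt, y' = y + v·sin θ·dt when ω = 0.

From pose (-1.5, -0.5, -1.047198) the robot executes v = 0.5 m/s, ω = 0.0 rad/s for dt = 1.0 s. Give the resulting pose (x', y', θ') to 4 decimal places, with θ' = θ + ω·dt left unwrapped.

(-1.2500, -0.9330, -1.0472)

θ' = -1.0472 + 0.0·1.0 = -1.0472
ω = 0 → straight: x' = -1.5 + 0.5·cos(-1.0472)·1.0 = -1.2500
y' = -0.5 + 0.5·sin(-1.0472)·1.0 = -0.9330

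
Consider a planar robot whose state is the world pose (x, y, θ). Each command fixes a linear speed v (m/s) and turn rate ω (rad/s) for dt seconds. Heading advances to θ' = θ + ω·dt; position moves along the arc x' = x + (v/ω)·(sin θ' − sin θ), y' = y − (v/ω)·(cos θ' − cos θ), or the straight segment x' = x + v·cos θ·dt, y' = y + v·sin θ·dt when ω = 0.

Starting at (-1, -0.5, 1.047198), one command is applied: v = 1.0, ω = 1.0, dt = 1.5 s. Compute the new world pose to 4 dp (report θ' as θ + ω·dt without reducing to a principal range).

θ' = 1.0472 + 1.0·1.5 = 2.5472
R = v/ω = 1.0/1.0 = 1.0000
x' = -1 + 1.0000·(sin 2.5472 − sin 1.0472) = -1.3060
y' = -0.5 − 1.0000·(cos 2.5472 − cos 1.0472) = 0.8285

(-1.3060, 0.8285, 2.5472)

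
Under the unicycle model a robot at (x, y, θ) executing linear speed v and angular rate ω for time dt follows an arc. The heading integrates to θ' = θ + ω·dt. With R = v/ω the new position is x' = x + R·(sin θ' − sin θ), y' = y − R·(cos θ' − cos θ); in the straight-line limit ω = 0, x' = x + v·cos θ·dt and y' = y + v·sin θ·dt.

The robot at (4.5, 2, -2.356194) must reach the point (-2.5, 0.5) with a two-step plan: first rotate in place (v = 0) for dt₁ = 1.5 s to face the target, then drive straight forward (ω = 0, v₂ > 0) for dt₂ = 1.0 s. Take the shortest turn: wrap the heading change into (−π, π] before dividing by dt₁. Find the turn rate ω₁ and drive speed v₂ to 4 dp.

ω₁ = -0.3829, v₂ = 7.1589

heading to target = atan2(0.5−2, -2.5−4.5) = -2.9305
Δθ = wrap(-2.9305 − -2.3562) = -0.5743; ω₁ = Δθ/dt₁ = -0.3829
distance = √((-2.5−4.5)² + (0.5−2)²) = 7.1589; v₂ = distance/dt₂ = 7.1589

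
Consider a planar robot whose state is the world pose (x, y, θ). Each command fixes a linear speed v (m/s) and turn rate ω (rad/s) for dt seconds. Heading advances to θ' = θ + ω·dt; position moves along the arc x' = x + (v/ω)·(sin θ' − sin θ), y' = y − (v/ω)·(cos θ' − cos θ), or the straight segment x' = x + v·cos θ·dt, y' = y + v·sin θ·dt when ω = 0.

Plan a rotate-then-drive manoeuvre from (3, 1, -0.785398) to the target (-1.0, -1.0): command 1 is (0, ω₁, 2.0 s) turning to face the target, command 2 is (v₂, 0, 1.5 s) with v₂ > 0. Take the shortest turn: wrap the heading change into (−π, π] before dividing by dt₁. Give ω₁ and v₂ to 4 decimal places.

ω₁ = -0.9463, v₂ = 2.9814

heading to target = atan2(-1−1, -1−3) = -2.6779
Δθ = wrap(-2.6779 − -0.7854) = -1.8925; ω₁ = Δθ/dt₁ = -0.9463
distance = √((-1−3)² + (-1−1)²) = 4.4721; v₂ = distance/dt₂ = 2.9814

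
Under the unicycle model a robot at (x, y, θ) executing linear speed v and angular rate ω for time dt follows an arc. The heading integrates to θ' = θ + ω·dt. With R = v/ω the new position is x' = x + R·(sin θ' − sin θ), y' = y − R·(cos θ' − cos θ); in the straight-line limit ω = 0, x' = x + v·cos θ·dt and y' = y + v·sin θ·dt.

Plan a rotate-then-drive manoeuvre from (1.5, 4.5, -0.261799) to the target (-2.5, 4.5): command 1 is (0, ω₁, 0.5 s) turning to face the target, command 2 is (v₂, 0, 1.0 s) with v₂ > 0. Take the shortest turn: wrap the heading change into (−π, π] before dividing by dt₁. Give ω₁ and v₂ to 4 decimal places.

heading to target = atan2(4.5−4.5, -2.5−1.5) = 3.1416
Δθ = wrap(3.1416 − -0.2618) = -2.8798; ω₁ = Δθ/dt₁ = -5.7596
distance = √((-2.5−1.5)² + (4.5−4.5)²) = 4.0000; v₂ = distance/dt₂ = 4.0000

ω₁ = -5.7596, v₂ = 4.0000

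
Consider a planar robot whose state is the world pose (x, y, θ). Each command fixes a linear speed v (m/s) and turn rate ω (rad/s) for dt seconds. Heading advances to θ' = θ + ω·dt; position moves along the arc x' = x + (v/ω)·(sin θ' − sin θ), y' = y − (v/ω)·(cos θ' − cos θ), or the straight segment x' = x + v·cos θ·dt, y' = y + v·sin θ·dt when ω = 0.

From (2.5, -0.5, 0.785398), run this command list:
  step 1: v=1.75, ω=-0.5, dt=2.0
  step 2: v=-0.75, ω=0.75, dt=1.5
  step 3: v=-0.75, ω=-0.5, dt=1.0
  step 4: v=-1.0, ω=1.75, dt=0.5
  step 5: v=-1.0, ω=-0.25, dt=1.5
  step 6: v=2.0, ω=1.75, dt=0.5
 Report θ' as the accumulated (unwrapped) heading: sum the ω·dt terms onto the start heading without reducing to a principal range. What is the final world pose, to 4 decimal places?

step 1: θ'=-0.2146 (R=-3.5000) → pose (5.7202, 0.4448, -0.2146)
step 2: θ'=0.9104 (R=-1.0000) → pose (4.7175, 0.0812, 0.9104)
step 3: θ'=0.4104 (R=1.5000) → pose (4.1314, -0.3741, 0.4104)
step 4: θ'=1.2854 (R=-0.5714) → pose (3.8110, -0.7372, 1.2854)
step 5: θ'=0.9104 (R=4.0000) → pose (3.1318, -2.0648, 0.9104)
step 6: θ'=1.7854 (R=1.1429) → pose (3.3459, -1.1203, 1.7854)

(3.3459, -1.1203, 1.7854)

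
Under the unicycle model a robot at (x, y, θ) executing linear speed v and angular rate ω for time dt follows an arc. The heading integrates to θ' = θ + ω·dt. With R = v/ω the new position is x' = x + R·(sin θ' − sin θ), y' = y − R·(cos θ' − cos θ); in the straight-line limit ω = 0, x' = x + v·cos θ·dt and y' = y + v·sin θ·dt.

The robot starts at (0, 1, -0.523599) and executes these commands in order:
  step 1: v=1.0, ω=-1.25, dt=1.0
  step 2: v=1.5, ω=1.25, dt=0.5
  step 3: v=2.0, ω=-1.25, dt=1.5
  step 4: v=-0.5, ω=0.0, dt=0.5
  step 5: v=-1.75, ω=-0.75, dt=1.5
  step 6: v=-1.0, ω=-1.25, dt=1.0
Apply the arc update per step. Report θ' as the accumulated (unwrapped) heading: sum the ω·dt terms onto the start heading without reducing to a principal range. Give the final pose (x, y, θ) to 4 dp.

(1.6311, -4.8070, -5.3986)

step 1: θ'=-1.7736 (R=-0.8000) → pose (0.3836, 0.1460, -1.7736)
step 2: θ'=-1.1486 (R=1.2000) → pose (0.4644, -0.5874, -1.1486)
step 3: θ'=-3.0236 (R=-1.6000) → pose (-0.8068, -2.8319, -3.0236)
step 4: θ'=-3.0236 (straight) → pose (-0.5585, -2.8024, -3.0236)
step 5: θ'=-4.1486 (R=2.3333) → pose (1.6884, -3.8726, -4.1486)
step 6: θ'=-5.3986 (R=0.8000) → pose (1.6311, -4.8070, -5.3986)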